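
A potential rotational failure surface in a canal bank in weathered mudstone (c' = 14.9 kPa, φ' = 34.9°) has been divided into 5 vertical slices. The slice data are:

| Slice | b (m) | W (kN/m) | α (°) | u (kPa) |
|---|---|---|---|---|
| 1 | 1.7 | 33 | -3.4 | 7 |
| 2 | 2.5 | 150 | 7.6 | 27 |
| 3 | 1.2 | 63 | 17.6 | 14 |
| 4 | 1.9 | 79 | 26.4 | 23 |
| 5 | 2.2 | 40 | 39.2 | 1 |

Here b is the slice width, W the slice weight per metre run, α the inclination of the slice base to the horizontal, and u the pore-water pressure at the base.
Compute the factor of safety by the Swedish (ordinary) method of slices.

Ordinary method of slices: FS = Σ[c'·Δl_i + (W_i cosα_i − u_i·Δl_i)·tanφ'] / Σ W_i sinα_i, with Δl_i = b_i / cosα_i.
Slice 1: Δl = 1.7/cos(-3.4°) = 1.703 m; N'_1 = 33·cos(-3.4°) − 7·1.703 = 21.0; c'Δl = 25.37; W sinα = -2.0
Slice 2: Δl = 2.5/cos7.6° = 2.522 m; N'_2 = 150·cos7.6° − 27·2.522 = 80.6; c'Δl = 37.58; W sinα = 19.8
Slice 3: Δl = 1.2/cos17.6° = 1.259 m; N'_3 = 63·cos17.6° − 14·1.259 = 42.4; c'Δl = 18.76; W sinα = 19.0
Slice 4: Δl = 1.9/cos26.4° = 2.121 m; N'_4 = 79·cos26.4° − 23·2.121 = 22.0; c'Δl = 31.61; W sinα = 35.1
Slice 5: Δl = 2.2/cos39.2° = 2.839 m; N'_5 = 40·cos39.2° − 1·2.839 = 28.2; c'Δl = 42.30; W sinα = 25.3
Σc'Δl = 155.6 kN/m; ΣN' = 194.2 kN/m; ΣW sinα = 97.3 kN/m
Resisting = 155.6 + 194.2·tan34.9° = 155.6 + 135.5 = 291.1 kN/m
FS = 291.1 / 97.3 = 2.990

FS = 2.99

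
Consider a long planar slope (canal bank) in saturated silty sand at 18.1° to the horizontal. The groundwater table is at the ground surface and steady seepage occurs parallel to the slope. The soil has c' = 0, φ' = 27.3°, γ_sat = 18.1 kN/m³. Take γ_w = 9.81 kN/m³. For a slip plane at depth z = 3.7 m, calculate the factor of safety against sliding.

With seepage parallel to the slope and the water table at the surface, the effective normal stress on the slip plane uses the buoyant unit weight γ' = γ_sat − γ_w while the driving shear stress uses γ_sat:
FS = [c' + γ' z cos²β tanφ'] / [γ_sat z sinβ cosβ]
(For c' = 0 this reduces to FS = (γ'/γ_sat)·tanφ'/tanβ.)
γ' = 18.1 − 9.81 = 8.29 kN/m³
Numerator = 0.0 + 8.29·3.7·cos²18.1°·tan27.3° = 0.0 + 8.29·3.7·0.9035·0.5161 = 14.303 kPa
Denominator = 18.1·3.7·sin18.1°·cos18.1° = 18.1·3.7·0.3107·0.9505 = 19.776 kPa
FS = 14.303 / 19.776 = 0.723

FS = 0.72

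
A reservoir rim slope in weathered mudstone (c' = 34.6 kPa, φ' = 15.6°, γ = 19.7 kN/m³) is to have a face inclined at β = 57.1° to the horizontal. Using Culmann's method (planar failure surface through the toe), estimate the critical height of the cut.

H_c = 22.63 m

Culmann's analysis gives the critical failure plane at α_cr = (β + φ')/2 = (57.1 + 15.6)/2 = 36.4°, and the critical height
H_c = (4c'/γ) · sinβ cosφ' / [1 − cos(β − φ')]
    = (4·34.6/19.7) · sin57.1°·cos15.6° / [1 − cos(41.5°)]
    = 7.025 · 0.8396·0.9632 / [1 − 0.7490]
    = 7.025 · 0.8087 / 0.2510
    = 22.63 m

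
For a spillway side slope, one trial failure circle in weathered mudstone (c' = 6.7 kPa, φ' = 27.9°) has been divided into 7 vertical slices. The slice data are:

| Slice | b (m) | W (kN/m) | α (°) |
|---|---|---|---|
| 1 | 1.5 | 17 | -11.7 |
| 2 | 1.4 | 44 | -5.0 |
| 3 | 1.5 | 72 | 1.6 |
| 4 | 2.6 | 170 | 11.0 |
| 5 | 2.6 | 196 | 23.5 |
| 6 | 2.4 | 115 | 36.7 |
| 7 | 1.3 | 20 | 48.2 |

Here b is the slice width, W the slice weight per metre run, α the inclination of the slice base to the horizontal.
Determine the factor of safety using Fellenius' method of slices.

FS = 2.17

Ordinary method of slices: FS = Σ[c'·Δl_i + (W_i cosα_i)·tanφ'] / Σ W_i sinα_i, with Δl_i = b_i / cosα_i.
Slice 1: Δl = 1.5/cos(-11.7°) = 1.532 m; N'_1 = 17·cos(-11.7°) = 16.6; c'Δl = 10.26; W sinα = -3.4
Slice 2: Δl = 1.4/cos(-5.0°) = 1.405 m; N'_2 = 44·cos(-5.0°) = 43.8; c'Δl = 9.42; W sinα = -3.8
Slice 3: Δl = 1.5/cos1.6° = 1.501 m; N'_3 = 72·cos1.6° = 72.0; c'Δl = 10.05; W sinα = 2.0
Slice 4: Δl = 2.6/cos11.0° = 2.649 m; N'_4 = 170·cos11.0° = 166.9; c'Δl = 17.75; W sinα = 32.4
Slice 5: Δl = 2.6/cos23.5° = 2.835 m; N'_5 = 196·cos23.5° = 179.7; c'Δl = 19.00; W sinα = 78.2
Slice 6: Δl = 2.4/cos36.7° = 2.993 m; N'_6 = 115·cos36.7° = 92.2; c'Δl = 20.06; W sinα = 68.7
Slice 7: Δl = 1.3/cos48.2° = 1.950 m; N'_7 = 20·cos48.2° = 13.3; c'Δl = 13.07; W sinα = 14.9
Σc'Δl = 99.6 kN/m; ΣN' = 584.6 kN/m; ΣW sinα = 189.0 kN/m
Resisting = 99.6 + 584.6·tan27.9° = 99.6 + 309.5 = 409.1 kN/m
FS = 409.1 / 189.0 = 2.165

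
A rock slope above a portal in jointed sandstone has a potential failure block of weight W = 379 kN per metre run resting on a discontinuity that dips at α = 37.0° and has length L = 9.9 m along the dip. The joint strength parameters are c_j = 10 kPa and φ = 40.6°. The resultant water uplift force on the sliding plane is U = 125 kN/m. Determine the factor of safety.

Resolving the block weight along and normal to the plane and applying the Mohr–Coulomb strength on the joint:
N' = W cosα − U = 379·cos37.0° − 125 = 177.7 kN/m
Driving force T = W sinα = 379·sin37.0° = 228.1 kN/m
Resisting force R = c_j·L + N'·tanφ = 10·9.9 + 177.7·tan40.6° = 99.0 + 152.3 = 251.3 kN/m
FS = R / T = 251.3 / 228.1 = 1.102

FS = 1.10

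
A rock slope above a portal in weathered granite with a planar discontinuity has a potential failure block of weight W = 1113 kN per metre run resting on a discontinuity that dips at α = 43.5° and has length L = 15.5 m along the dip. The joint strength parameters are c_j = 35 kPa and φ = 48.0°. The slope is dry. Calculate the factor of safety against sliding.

FS = 1.88

Resolving the block weight along and normal to the plane and applying the Mohr–Coulomb strength on the joint:
N' = W cosα = 1113·cos43.5° = 807.3 kN/m
Driving force T = W sinα = 1113·sin43.5° = 766.1 kN/m
Resisting force R = c_j·L + N'·tanφ = 35·15.5 + 807.3·tan48.0° = 542.5 + 896.6 = 1439.1 kN/m
FS = R / T = 1439.1 / 766.1 = 1.878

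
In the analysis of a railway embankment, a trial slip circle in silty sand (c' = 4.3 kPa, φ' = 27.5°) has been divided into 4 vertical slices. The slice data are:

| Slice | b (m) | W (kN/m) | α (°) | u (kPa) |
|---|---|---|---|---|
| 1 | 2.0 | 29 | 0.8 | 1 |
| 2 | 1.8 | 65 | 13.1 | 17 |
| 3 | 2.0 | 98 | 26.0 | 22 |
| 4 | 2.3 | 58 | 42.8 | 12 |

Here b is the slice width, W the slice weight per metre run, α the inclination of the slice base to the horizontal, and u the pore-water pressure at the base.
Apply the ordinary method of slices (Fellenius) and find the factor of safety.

FS = 0.96

Ordinary method of slices: FS = Σ[c'·Δl_i + (W_i cosα_i − u_i·Δl_i)·tanφ'] / Σ W_i sinα_i, with Δl_i = b_i / cosα_i.
Slice 1: Δl = 2.0/cos0.8° = 2.000 m; N'_1 = 29·cos0.8° − 1·2.000 = 27.0; c'Δl = 8.60; W sinα = 0.4
Slice 2: Δl = 1.8/cos13.1° = 1.848 m; N'_2 = 65·cos13.1° − 17·1.848 = 31.9; c'Δl = 7.95; W sinα = 14.7
Slice 3: Δl = 2.0/cos26.0° = 2.225 m; N'_3 = 98·cos26.0° − 22·2.225 = 39.1; c'Δl = 9.57; W sinα = 43.0
Slice 4: Δl = 2.3/cos42.8° = 3.135 m; N'_4 = 58·cos42.8° − 12·3.135 = 4.9; c'Δl = 13.48; W sinα = 39.4
Σc'Δl = 39.6 kN/m; ΣN' = 103.0 kN/m; ΣW sinα = 97.5 kN/m
Resisting = 39.6 + 103.0·tan27.5° = 39.6 + 53.6 = 93.2 kN/m
FS = 93.2 / 97.5 = 0.956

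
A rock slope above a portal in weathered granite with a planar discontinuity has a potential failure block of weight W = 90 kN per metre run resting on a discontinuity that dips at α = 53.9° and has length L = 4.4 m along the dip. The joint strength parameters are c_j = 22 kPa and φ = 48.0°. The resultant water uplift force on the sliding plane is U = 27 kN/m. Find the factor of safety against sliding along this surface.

FS = 1.73

Resolving the block weight along and normal to the plane and applying the Mohr–Coulomb strength on the joint:
N' = W cosα − U = 90·cos53.9° − 27 = 26.0 kN/m
Driving force T = W sinα = 90·sin53.9° = 72.7 kN/m
Resisting force R = c_j·L + N'·tanφ = 22·4.4 + 26.0·tan48.0° = 96.8 + 28.9 = 125.7 kN/m
FS = R / T = 125.7 / 72.7 = 1.729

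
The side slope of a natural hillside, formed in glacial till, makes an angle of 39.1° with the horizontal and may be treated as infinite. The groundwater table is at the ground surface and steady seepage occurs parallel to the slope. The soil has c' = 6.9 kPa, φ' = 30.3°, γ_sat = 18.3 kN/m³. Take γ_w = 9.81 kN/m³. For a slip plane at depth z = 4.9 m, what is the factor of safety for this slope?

FS = 0.49

With seepage parallel to the slope and the water table at the surface, the effective normal stress on the slip plane uses the buoyant unit weight γ' = γ_sat − γ_w while the driving shear stress uses γ_sat:
FS = [c' + γ' z cos²β tanφ'] / [γ_sat z sinβ cosβ]
γ' = 18.3 − 9.81 = 8.49 kN/m³
Numerator = 6.9 + 8.49·4.9·cos²39.1°·tan30.3° = 6.9 + 8.49·4.9·0.6022·0.5844 = 21.540 kPa
Denominator = 18.3·4.9·sin39.1°·cos39.1° = 18.3·4.9·0.6307·0.7760 = 43.888 kPa
FS = 21.540 / 43.888 = 0.491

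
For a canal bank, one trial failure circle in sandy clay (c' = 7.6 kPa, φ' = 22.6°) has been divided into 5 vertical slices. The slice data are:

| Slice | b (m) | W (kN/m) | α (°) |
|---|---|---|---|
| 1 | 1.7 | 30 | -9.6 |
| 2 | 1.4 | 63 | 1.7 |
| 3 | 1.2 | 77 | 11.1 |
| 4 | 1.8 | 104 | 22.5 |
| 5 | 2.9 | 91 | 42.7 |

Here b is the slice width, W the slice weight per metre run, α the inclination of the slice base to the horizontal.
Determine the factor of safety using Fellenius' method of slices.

Ordinary method of slices: FS = Σ[c'·Δl_i + (W_i cosα_i)·tanφ'] / Σ W_i sinα_i, with Δl_i = b_i / cosα_i.
Slice 1: Δl = 1.7/cos(-9.6°) = 1.724 m; N'_1 = 30·cos(-9.6°) = 29.6; c'Δl = 13.10; W sinα = -5.0
Slice 2: Δl = 1.4/cos1.7° = 1.401 m; N'_2 = 63·cos1.7° = 63.0; c'Δl = 10.64; W sinα = 1.9
Slice 3: Δl = 1.2/cos11.1° = 1.223 m; N'_3 = 77·cos11.1° = 75.6; c'Δl = 9.29; W sinα = 14.8
Slice 4: Δl = 1.8/cos22.5° = 1.948 m; N'_4 = 104·cos22.5° = 96.1; c'Δl = 14.81; W sinα = 39.8
Slice 5: Δl = 2.9/cos42.7° = 3.946 m; N'_5 = 91·cos42.7° = 66.9; c'Δl = 29.99; W sinα = 61.7
Σc'Δl = 77.8 kN/m; ΣN' = 331.1 kN/m; ΣW sinα = 113.2 kN/m
Resisting = 77.8 + 331.1·tan22.6° = 77.8 + 137.8 = 215.7 kN/m
FS = 215.7 / 113.2 = 1.905

FS = 1.91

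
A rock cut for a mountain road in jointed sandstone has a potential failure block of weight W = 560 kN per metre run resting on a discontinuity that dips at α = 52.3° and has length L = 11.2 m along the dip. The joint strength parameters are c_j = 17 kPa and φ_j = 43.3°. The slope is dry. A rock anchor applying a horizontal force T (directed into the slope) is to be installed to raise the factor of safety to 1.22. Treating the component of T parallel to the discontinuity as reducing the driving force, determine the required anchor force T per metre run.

Resolving forces along and normal to the sliding plane, with the horizontal anchor force T adding T·sinα to the effective normal force and T·cosα acting up the plane against the driving force:
FS = [c_jL + (W cosα + T sinα) tanφ_j] / [W sinα − T cosα]
Without the anchor: N' = 342.5 kN/m, driving T_d = 443.1 kN/m, resisting R = 17·11.2 + 342.5·tan43.3° = 513.1 kN/m, FS = 1.16.
Setting FS = 1.22 and solving for T:
1.22·(443.1 − T cos52.3°) = 513.1 + T sin52.3°·tan43.3°
T·(sin52.3°·tan43.3° + 1.22·cos52.3°) = 1.22·443.1 − 513.1
T·(0.7912·0.9424 + 1.22·0.6115) = 540.6 − 513.1 = 27.5
T·1.4917 = 27.5
T = 18.4 kN/m

T = 18 kN/m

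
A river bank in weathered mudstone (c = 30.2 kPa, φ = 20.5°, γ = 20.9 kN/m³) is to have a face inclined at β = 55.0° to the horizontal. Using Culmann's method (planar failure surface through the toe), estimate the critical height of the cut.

Culmann's analysis gives the critical failure plane at α_cr = (β + φ)/2 = (55.0 + 20.5)/2 = 37.8°, and the critical height
H_c = (4c/γ) · sinβ cosφ / [1 − cos(β − φ)]
    = (4·30.2/20.9) · sin55.0°·cos20.5° / [1 − cos(34.5°)]
    = 5.780 · 0.8192·0.9367 / [1 − 0.8241]
    = 5.780 · 0.7673 / 0.1759
    = 25.22 m

H_c = 25.22 m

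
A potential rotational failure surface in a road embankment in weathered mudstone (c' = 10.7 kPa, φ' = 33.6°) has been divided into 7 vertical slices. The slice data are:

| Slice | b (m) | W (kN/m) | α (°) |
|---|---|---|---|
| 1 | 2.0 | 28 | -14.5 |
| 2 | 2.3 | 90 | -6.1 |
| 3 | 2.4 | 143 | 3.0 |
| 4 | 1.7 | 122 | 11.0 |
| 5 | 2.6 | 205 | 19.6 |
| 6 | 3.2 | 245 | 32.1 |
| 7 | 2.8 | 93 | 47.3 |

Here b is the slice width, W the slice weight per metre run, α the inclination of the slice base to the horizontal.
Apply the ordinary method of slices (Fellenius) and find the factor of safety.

Ordinary method of slices: FS = Σ[c'·Δl_i + (W_i cosα_i)·tanφ'] / Σ W_i sinα_i, with Δl_i = b_i / cosα_i.
Slice 1: Δl = 2.0/cos(-14.5°) = 2.066 m; N'_1 = 28·cos(-14.5°) = 27.1; c'Δl = 22.10; W sinα = -7.0
Slice 2: Δl = 2.3/cos(-6.1°) = 2.313 m; N'_2 = 90·cos(-6.1°) = 89.5; c'Δl = 24.75; W sinα = -9.6
Slice 3: Δl = 2.4/cos3.0° = 2.403 m; N'_3 = 143·cos3.0° = 142.8; c'Δl = 25.72; W sinα = 7.5
Slice 4: Δl = 1.7/cos11.0° = 1.732 m; N'_4 = 122·cos11.0° = 119.8; c'Δl = 18.53; W sinα = 23.3
Slice 5: Δl = 2.6/cos19.6° = 2.760 m; N'_5 = 205·cos19.6° = 193.1; c'Δl = 29.53; W sinα = 68.8
Slice 6: Δl = 3.2/cos32.1° = 3.777 m; N'_6 = 245·cos32.1° = 207.5; c'Δl = 40.42; W sinα = 130.2
Slice 7: Δl = 2.8/cos47.3° = 4.129 m; N'_7 = 93·cos47.3° = 63.1; c'Δl = 44.18; W sinα = 68.3
Σc'Δl = 205.2 kN/m; ΣN' = 842.9 kN/m; ΣW sinα = 281.5 kN/m
Resisting = 205.2 + 842.9·tan33.6° = 205.2 + 560.0 = 765.2 kN/m
FS = 765.2 / 281.5 = 2.719

FS = 2.72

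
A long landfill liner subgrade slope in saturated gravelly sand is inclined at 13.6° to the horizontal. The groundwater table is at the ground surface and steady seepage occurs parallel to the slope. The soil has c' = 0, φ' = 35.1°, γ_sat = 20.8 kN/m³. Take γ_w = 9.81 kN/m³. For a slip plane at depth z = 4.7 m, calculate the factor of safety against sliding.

With seepage parallel to the slope and the water table at the surface, the effective normal stress on the slip plane uses the buoyant unit weight γ' = γ_sat − γ_w while the driving shear stress uses γ_sat:
FS = [c' + γ' z cos²β tanφ'] / [γ_sat z sinβ cosβ]
(For c' = 0 this reduces to FS = (γ'/γ_sat)·tanφ'/tanβ.)
γ' = 20.8 − 9.81 = 10.99 kN/m³
Numerator = 0.0 + 10.99·4.7·cos²13.6°·tan35.1° = 0.0 + 10.99·4.7·0.9447·0.7028 = 34.295 kPa
Denominator = 20.8·4.7·sin13.6°·cos13.6° = 20.8·4.7·0.2351·0.9720 = 22.343 kPa
FS = 34.295 / 22.343 = 1.535

FS = 1.53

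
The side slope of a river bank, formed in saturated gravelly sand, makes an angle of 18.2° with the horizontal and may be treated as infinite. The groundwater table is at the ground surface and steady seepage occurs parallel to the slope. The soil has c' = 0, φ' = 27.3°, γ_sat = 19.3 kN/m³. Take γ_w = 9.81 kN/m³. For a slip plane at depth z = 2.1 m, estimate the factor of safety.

With seepage parallel to the slope and the water table at the surface, the effective normal stress on the slip plane uses the buoyant unit weight γ' = γ_sat − γ_w while the driving shear stress uses γ_sat:
FS = [c' + γ' z cos²β tanφ'] / [γ_sat z sinβ cosβ]
(For c' = 0 this reduces to FS = (γ'/γ_sat)·tanφ'/tanβ.)
γ' = 19.3 − 9.81 = 9.49 kN/m³
Numerator = 0.0 + 9.49·2.1·cos²18.2°·tan27.3° = 0.0 + 9.49·2.1·0.9024·0.5161 = 9.283 kPa
Denominator = 19.3·2.1·sin18.2°·cos18.2° = 19.3·2.1·0.3123·0.9500 = 12.026 kPa
FS = 9.283 / 12.026 = 0.772

FS = 0.77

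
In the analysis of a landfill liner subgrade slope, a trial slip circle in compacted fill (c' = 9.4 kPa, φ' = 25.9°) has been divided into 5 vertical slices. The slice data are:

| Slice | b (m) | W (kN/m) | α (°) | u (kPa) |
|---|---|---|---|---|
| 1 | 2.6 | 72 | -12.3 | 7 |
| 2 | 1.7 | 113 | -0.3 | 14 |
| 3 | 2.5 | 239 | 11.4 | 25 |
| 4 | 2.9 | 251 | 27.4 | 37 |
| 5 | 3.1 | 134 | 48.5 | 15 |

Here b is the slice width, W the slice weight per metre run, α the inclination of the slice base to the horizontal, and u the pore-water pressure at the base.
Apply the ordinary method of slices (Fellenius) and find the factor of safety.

Ordinary method of slices: FS = Σ[c'·Δl_i + (W_i cosα_i − u_i·Δl_i)·tanφ'] / Σ W_i sinα_i, with Δl_i = b_i / cosα_i.
Slice 1: Δl = 2.6/cos(-12.3°) = 2.661 m; N'_1 = 72·cos(-12.3°) − 7·2.661 = 51.7; c'Δl = 25.01; W sinα = -15.3
Slice 2: Δl = 1.7/cos(-0.3°) = 1.700 m; N'_2 = 113·cos(-0.3°) − 14·1.700 = 89.2; c'Δl = 15.98; W sinα = -0.6
Slice 3: Δl = 2.5/cos11.4° = 2.550 m; N'_3 = 239·cos11.4° − 25·2.550 = 170.5; c'Δl = 23.97; W sinα = 47.2
Slice 4: Δl = 2.9/cos27.4° = 3.266 m; N'_4 = 251·cos27.4° − 37·3.266 = 102.0; c'Δl = 30.70; W sinα = 115.5
Slice 5: Δl = 3.1/cos48.5° = 4.678 m; N'_5 = 134·cos48.5° − 15·4.678 = 18.6; c'Δl = 43.98; W sinα = 100.4
Σc'Δl = 139.6 kN/m; ΣN' = 432.0 kN/m; ΣW sinα = 247.2 kN/m
Resisting = 139.6 + 432.0·tan25.9° = 139.6 + 209.8 = 349.4 kN/m
FS = 349.4 / 247.2 = 1.414

FS = 1.41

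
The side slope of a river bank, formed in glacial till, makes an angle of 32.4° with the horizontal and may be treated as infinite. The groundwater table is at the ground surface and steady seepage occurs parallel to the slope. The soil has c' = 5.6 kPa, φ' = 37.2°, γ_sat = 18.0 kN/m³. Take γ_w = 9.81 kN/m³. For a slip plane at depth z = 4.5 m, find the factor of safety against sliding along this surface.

With seepage parallel to the slope and the water table at the surface, the effective normal stress on the slip plane uses the buoyant unit weight γ' = γ_sat − γ_w while the driving shear stress uses γ_sat:
FS = [c' + γ' z cos²β tanφ'] / [γ_sat z sinβ cosβ]
γ' = 18.0 − 9.81 = 8.19 kN/m³
Numerator = 5.6 + 8.19·4.5·cos²32.4°·tan37.2° = 5.6 + 8.19·4.5·0.7129·0.7590 = 25.543 kPa
Denominator = 18.0·4.5·sin32.4°·cos32.4° = 18.0·4.5·0.5358·0.8443 = 36.645 kPa
FS = 25.543 / 36.645 = 0.697

FS = 0.70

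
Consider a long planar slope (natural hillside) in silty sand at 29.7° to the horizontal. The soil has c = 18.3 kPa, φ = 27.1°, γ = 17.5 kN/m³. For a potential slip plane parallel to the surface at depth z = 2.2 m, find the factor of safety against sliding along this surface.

FS = 2.00

For an infinite slope with a slip plane parallel to the surface (no pore pressure): FS = [c + γz cos²β tanφ] / [γz sinβ cosβ].
γz = 17.5·2.2 = 38.50 kN/m²
Numerator = 18.3 + 38.50·cos²29.7°·tan27.1° = 18.3 + 38.50·0.7545·0.5117 = 33.165 kPa
Denominator = 38.50·sin29.7°·cos29.7° = 38.50·0.4955·0.8686 = 16.569 kPa
FS = 33.165 / 16.569 = 2.002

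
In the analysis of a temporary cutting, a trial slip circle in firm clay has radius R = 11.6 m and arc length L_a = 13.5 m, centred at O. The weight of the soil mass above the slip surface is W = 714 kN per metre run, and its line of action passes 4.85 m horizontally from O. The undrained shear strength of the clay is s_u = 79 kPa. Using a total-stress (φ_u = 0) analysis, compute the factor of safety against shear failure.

FS = 3.57

Taking moments about the centre O, the resisting moment is provided by the undrained shear strength acting along the arc:
M_R = s_u·L_a·R = 79·13.50·11.6 = 12371.4 kN·m/m
M_D = W·d = 714·4.85 = 3462.9 kN·m/m
FS = M_R / M_D = 12371.4 / 3462.9 = 3.573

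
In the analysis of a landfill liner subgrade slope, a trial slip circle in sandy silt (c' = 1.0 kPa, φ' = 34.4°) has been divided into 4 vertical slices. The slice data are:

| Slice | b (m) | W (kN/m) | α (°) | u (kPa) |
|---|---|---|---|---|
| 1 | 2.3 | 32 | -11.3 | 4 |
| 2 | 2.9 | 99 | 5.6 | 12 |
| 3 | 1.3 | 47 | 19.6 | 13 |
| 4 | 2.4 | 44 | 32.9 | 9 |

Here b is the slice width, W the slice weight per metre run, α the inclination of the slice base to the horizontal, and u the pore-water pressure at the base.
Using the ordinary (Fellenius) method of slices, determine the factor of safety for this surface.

Ordinary method of slices: FS = Σ[c'·Δl_i + (W_i cosα_i − u_i·Δl_i)·tanφ'] / Σ W_i sinα_i, with Δl_i = b_i / cosα_i.
Slice 1: Δl = 2.3/cos(-11.3°) = 2.345 m; N'_1 = 32·cos(-11.3°) − 4·2.345 = 22.0; c'Δl = 2.35; W sinα = -6.3
Slice 2: Δl = 2.9/cos5.6° = 2.914 m; N'_2 = 99·cos5.6° − 12·2.914 = 63.6; c'Δl = 2.91; W sinα = 9.7
Slice 3: Δl = 1.3/cos19.6° = 1.380 m; N'_3 = 47·cos19.6° − 13·1.380 = 26.3; c'Δl = 1.38; W sinα = 15.8
Slice 4: Δl = 2.4/cos32.9° = 2.858 m; N'_4 = 44·cos32.9° − 9·2.858 = 11.2; c'Δl = 2.86; W sinα = 23.9
Σc'Δl = 9.5 kN/m; ΣN' = 123.1 kN/m; ΣW sinα = 43.1 kN/m
Resisting = 9.5 + 123.1·tan34.4° = 9.5 + 84.3 = 93.8 kN/m
FS = 93.8 / 43.1 = 2.178

FS = 2.18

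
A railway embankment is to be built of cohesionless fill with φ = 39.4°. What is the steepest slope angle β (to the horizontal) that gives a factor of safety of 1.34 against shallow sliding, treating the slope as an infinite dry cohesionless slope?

β = 31.5°

For an infinite dry cohesionless slope FS = tanφ/tanβ, so tanβ = tanφ / FS.
tanβ = tan39.4° / 1.34 = 0.8214 / 1.34 = 0.6130
β = arctan(0.6130) = 31.51°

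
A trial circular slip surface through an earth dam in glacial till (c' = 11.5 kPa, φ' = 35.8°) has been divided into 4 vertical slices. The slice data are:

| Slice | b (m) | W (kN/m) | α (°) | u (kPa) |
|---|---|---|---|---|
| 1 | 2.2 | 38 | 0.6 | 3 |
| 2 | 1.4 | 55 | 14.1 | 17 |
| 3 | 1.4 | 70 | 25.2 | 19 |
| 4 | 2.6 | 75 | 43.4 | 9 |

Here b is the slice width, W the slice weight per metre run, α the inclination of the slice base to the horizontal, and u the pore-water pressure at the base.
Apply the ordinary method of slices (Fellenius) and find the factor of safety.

Ordinary method of slices: FS = Σ[c'·Δl_i + (W_i cosα_i − u_i·Δl_i)·tanφ'] / Σ W_i sinα_i, with Δl_i = b_i / cosα_i.
Slice 1: Δl = 2.2/cos0.6° = 2.200 m; N'_1 = 38·cos0.6° − 3·2.200 = 31.4; c'Δl = 25.30; W sinα = 0.4
Slice 2: Δl = 1.4/cos14.1° = 1.443 m; N'_2 = 55·cos14.1° − 17·1.443 = 28.8; c'Δl = 16.60; W sinα = 13.4
Slice 3: Δl = 1.4/cos25.2° = 1.547 m; N'_3 = 70·cos25.2° − 19·1.547 = 33.9; c'Δl = 17.79; W sinα = 29.8
Slice 4: Δl = 2.6/cos43.4° = 3.578 m; N'_4 = 75·cos43.4° − 9·3.578 = 22.3; c'Δl = 41.15; W sinα = 51.5
Σc'Δl = 100.8 kN/m; ΣN' = 116.4 kN/m; ΣW sinα = 95.1 kN/m
Resisting = 100.8 + 116.4·tan35.8° = 100.8 + 84.0 = 184.8 kN/m
FS = 184.8 / 95.1 = 1.943

FS = 1.94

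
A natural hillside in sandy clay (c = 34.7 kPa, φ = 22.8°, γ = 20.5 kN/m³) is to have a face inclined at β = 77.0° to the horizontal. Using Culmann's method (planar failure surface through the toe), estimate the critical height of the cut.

H_c = 14.65 m

Culmann's analysis gives the critical failure plane at α_cr = (β + φ)/2 = (77.0 + 22.8)/2 = 49.9°, and the critical height
H_c = (4c/γ) · sinβ cosφ / [1 − cos(β − φ)]
    = (4·34.7/20.5) · sin77.0°·cos22.8° / [1 − cos(54.2°)]
    = 6.771 · 0.9744·0.9219 / [1 − 0.5850]
    = 6.771 · 0.8982 / 0.4150
    = 14.65 m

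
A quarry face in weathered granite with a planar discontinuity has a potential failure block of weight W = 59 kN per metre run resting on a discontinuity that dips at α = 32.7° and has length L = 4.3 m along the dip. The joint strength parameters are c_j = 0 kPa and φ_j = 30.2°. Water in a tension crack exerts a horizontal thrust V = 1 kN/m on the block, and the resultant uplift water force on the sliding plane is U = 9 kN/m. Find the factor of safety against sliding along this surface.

Resolving the block weight along and normal to the plane and applying the Mohr–Coulomb strength on the joint:
N' = W cosα − U − V sinα = 59·cos32.7° − 9 − 1·sin32.7° = 40.1 kN/m
Driving force T = W sinα + V cosα = 59·sin32.7° + 1·cos32.7° = 32.7 kN/m
Resisting force R = c_j·L + N'·tanφ_j = 0·4.3 + 40.1·tan30.2° = 0.0 + 23.3 = 23.3 kN/m
FS = R / T = 23.3 / 32.7 = 0.714

FS = 0.71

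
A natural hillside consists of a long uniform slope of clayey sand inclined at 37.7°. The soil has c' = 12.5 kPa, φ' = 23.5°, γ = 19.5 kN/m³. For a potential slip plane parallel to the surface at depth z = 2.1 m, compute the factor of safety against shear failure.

For an infinite slope with a slip plane parallel to the surface (no pore pressure): FS = [c' + γz cos²β tanφ'] / [γz sinβ cosβ].
γz = 19.5·2.1 = 40.95 kN/m²
Numerator = 12.5 + 40.95·cos²37.7°·tan23.5° = 12.5 + 40.95·0.6260·0.4348 = 23.647 kPa
Denominator = 40.95·sin37.7°·cos37.7° = 40.95·0.6115·0.7912 = 19.814 kPa
FS = 23.647 / 19.814 = 1.193

FS = 1.19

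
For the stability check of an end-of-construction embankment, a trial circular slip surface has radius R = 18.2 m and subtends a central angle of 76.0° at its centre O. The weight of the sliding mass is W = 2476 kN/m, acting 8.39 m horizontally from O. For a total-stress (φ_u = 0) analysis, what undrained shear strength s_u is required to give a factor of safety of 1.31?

FS = s_u·L_a·R / (W·d), so s_u = FS·W·d / (L_a·R).
Arc length L_a = R·θ = 18.2·(76.0°·π/180) = 18.2·1.3265 = 24.14 m
s_u = 1.31·2476·8.39 / (24.14·18.2) = 27213.5 / 439.37 = 61.94 kPa

s_u = 61.9 kPa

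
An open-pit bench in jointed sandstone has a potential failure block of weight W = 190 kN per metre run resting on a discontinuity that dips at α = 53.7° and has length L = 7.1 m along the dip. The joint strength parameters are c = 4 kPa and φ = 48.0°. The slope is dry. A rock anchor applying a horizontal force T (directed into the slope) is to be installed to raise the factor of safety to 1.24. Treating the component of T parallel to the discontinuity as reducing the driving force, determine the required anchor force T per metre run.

T = 22 kN/m

Resolving forces along and normal to the sliding plane, with the horizontal anchor force T adding T·sinα to the effective normal force and T·cosα acting up the plane against the driving force:
FS = [cL + (W cosα + T sinα) tanφ] / [W sinα − T cosα]
Without the anchor: N' = 112.5 kN/m, driving T_d = 153.1 kN/m, resisting R = 4·7.1 + 112.5·tan48.0° = 153.3 kN/m, FS = 1.00.
Setting FS = 1.24 and solving for T:
1.24·(153.1 − T cos53.7°) = 153.3 + T sin53.7°·tan48.0°
T·(sin53.7°·tan48.0° + 1.24·cos53.7°) = 1.24·153.1 − 153.3
T·(0.8059·1.1106 + 1.24·0.5920) = 189.9 − 153.3 = 36.6
T·1.6292 = 36.6
T = 22.4 kN/m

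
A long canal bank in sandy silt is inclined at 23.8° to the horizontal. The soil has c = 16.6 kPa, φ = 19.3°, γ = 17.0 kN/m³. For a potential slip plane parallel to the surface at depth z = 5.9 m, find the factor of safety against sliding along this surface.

FS = 1.24

For an infinite slope with a slip plane parallel to the surface (no pore pressure): FS = [c + γz cos²β tanφ] / [γz sinβ cosβ].
γz = 17.0·5.9 = 100.30 kN/m²
Numerator = 16.6 + 100.30·cos²23.8°·tan19.3° = 16.6 + 100.30·0.8372·0.3502 = 46.005 kPa
Denominator = 100.30·sin23.8°·cos23.8° = 100.30·0.4035·0.9150 = 37.034 kPa
FS = 46.005 / 37.034 = 1.242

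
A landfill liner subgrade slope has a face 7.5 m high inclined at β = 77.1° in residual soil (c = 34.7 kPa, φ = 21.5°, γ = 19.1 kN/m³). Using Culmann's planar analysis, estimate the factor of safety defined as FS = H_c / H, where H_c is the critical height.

H_c = (4c/γ) · sinβ cosφ / [1 − cos(β − φ)]
    = (4·34.7/19.1) · sin77.1°·cos21.5° / [1 − cos55.6°]
    = 7.267 · 0.9069 / 0.4350 = 15.15 m
FS = H_c / H = 15.15 / 7.5 = 2.020

FS = 2.02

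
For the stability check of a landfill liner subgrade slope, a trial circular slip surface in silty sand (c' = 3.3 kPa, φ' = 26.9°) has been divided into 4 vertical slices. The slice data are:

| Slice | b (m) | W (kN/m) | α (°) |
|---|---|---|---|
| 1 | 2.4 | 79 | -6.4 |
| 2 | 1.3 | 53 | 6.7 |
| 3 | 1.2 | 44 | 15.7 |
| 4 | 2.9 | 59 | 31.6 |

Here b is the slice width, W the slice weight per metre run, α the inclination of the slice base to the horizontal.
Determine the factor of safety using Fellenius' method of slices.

FS = 3.51

Ordinary method of slices: FS = Σ[c'·Δl_i + (W_i cosα_i)·tanφ'] / Σ W_i sinα_i, with Δl_i = b_i / cosα_i.
Slice 1: Δl = 2.4/cos(-6.4°) = 2.415 m; N'_1 = 79·cos(-6.4°) = 78.5; c'Δl = 7.97; W sinα = -8.8
Slice 2: Δl = 1.3/cos6.7° = 1.309 m; N'_2 = 53·cos6.7° = 52.6; c'Δl = 4.32; W sinα = 6.2
Slice 3: Δl = 1.2/cos15.7° = 1.247 m; N'_3 = 44·cos15.7° = 42.4; c'Δl = 4.11; W sinα = 11.9
Slice 4: Δl = 2.9/cos31.6° = 3.405 m; N'_4 = 59·cos31.6° = 50.3; c'Δl = 11.24; W sinα = 30.9
Σc'Δl = 27.6 kN/m; ΣN' = 223.8 kN/m; ΣW sinα = 40.2 kN/m
Resisting = 27.6 + 223.8·tan26.9° = 27.6 + 113.5 = 141.2 kN/m
FS = 141.2 / 40.2 = 3.511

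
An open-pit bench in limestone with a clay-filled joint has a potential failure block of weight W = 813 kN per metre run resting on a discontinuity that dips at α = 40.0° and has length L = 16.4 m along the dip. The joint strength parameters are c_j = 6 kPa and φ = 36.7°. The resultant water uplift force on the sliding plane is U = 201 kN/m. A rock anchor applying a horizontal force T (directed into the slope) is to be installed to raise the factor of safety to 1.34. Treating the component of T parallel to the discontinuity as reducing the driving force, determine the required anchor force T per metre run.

Resolving forces along and normal to the sliding plane, with the horizontal anchor force T adding T·sinα to the effective normal force and T·cosα acting up the plane against the driving force:
FS = [c_jL + (W cosα − U + T sinα) tanφ] / [W sinα − T cosα]
Without the anchor: N' = 421.8 kN/m, driving T_d = 522.6 kN/m, resisting R = 6·16.4 + 421.8·tan36.7° = 412.8 kN/m, FS = 0.79.
Setting FS = 1.34 and solving for T:
1.34·(522.6 − T cos40.0°) = 412.8 + T sin40.0°·tan36.7°
T·(sin40.0°·tan36.7° + 1.34·cos40.0°) = 1.34·522.6 − 412.8
T·(0.6428·0.7454 + 1.34·0.7660) = 700.3 − 412.8 = 287.5
T·1.5056 = 287.5
T = 190.9 kN/m

T = 191 kN/m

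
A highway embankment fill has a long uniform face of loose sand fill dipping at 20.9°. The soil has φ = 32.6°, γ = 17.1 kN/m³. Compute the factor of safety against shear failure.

FS = 1.67

For a dry cohesionless infinite slope the factor of safety is FS = tanφ / tanβ.
FS = tan32.6° / tan20.9° = 0.6395 / 0.3819 = 1.675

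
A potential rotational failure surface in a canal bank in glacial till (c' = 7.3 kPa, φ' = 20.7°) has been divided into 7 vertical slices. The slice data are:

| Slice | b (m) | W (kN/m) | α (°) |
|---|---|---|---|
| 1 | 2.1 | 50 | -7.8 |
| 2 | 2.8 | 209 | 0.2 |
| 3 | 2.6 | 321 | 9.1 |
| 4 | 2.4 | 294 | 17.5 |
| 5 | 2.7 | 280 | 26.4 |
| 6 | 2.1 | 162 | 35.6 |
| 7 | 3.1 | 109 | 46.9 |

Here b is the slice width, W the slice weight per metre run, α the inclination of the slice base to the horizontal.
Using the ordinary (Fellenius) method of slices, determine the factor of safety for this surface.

Ordinary method of slices: FS = Σ[c'·Δl_i + (W_i cosα_i)·tanφ'] / Σ W_i sinα_i, with Δl_i = b_i / cosα_i.
Slice 1: Δl = 2.1/cos(-7.8°) = 2.120 m; N'_1 = 50·cos(-7.8°) = 49.5; c'Δl = 15.47; W sinα = -6.8
Slice 2: Δl = 2.8/cos0.2° = 2.800 m; N'_2 = 209·cos0.2° = 209.0; c'Δl = 20.44; W sinα = 0.7
Slice 3: Δl = 2.6/cos9.1° = 2.633 m; N'_3 = 321·cos9.1° = 317.0; c'Δl = 19.22; W sinα = 50.8
Slice 4: Δl = 2.4/cos17.5° = 2.516 m; N'_4 = 294·cos17.5° = 280.4; c'Δl = 18.37; W sinα = 88.4
Slice 5: Δl = 2.7/cos26.4° = 3.014 m; N'_5 = 280·cos26.4° = 250.8; c'Δl = 22.00; W sinα = 124.5
Slice 6: Δl = 2.1/cos35.6° = 2.583 m; N'_6 = 162·cos35.6° = 131.7; c'Δl = 18.85; W sinα = 94.3
Slice 7: Δl = 3.1/cos46.9° = 4.537 m; N'_7 = 109·cos46.9° = 74.5; c'Δl = 33.12; W sinα = 79.6
Σc'Δl = 147.5 kN/m; ΣN' = 1312.9 kN/m; ΣW sinα = 431.5 kN/m
Resisting = 147.5 + 1312.9·tan20.7° = 147.5 + 496.1 = 643.6 kN/m
FS = 643.6 / 431.5 = 1.491

FS = 1.49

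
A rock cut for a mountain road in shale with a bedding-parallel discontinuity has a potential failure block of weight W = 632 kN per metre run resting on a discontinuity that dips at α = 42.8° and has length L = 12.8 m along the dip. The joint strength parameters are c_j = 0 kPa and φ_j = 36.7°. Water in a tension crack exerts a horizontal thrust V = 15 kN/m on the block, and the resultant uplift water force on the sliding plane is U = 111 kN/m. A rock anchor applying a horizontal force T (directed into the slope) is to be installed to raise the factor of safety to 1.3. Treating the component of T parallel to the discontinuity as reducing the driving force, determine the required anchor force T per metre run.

T = 217 kN/m

Resolving forces along and normal to the sliding plane, with the horizontal anchor force T adding T·sinα to the effective normal force and T·cosα acting up the plane against the driving force:
FS = [c_jL + (W cosα − U − V sinα + T sinα) tanφ_j] / [W sinα + V cosα − T cosα]
Without the anchor: N' = 342.5 kN/m, driving T_d = 440.4 kN/m, resisting R = 0·12.8 + 342.5·tan36.7° = 255.3 kN/m, FS = 0.58.
Setting FS = 1.3 and solving for T:
1.3·(440.4 − T cos42.8°) = 255.3 + T sin42.8°·tan36.7°
T·(sin42.8°·tan36.7° + 1.3·cos42.8°) = 1.3·440.4 − 255.3
T·(0.6794·0.7454 + 1.3·0.7337) = 572.5 − 255.3 = 317.2
T·1.4603 = 317.2
T = 217.2 kN/m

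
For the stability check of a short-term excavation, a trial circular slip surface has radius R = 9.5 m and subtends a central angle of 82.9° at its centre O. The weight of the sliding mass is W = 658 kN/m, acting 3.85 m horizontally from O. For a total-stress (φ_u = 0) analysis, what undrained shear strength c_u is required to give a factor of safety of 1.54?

FS = c_u·L_a·R / (W·d), so c_u = FS·W·d / (L_a·R).
Arc length L_a = R·θ = 9.5·(82.9°·π/180) = 9.5·1.4469 = 13.75 m
c_u = 1.54·658·3.85 / (13.75·9.5) = 3901.3 / 130.58 = 29.88 kPa

c_u = 29.9 kPa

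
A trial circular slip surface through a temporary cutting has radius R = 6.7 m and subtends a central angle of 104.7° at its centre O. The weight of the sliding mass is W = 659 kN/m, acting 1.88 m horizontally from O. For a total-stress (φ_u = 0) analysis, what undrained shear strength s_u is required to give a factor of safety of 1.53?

FS = s_u·L_a·R / (W·d), so s_u = FS·W·d / (L_a·R).
Arc length L_a = R·θ = 6.7·(104.7°·π/180) = 6.7·1.8274 = 12.24 m
s_u = 1.53·659·1.88 / (12.24·6.7) = 1895.5 / 82.03 = 23.11 kPa

s_u = 23.1 kPa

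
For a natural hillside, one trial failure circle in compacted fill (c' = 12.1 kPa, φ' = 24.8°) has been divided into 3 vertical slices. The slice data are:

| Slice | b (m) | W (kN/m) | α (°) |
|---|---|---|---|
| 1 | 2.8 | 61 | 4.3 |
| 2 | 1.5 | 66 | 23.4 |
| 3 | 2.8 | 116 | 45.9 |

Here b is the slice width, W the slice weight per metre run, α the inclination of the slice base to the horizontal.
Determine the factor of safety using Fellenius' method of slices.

Ordinary method of slices: FS = Σ[c'·Δl_i + (W_i cosα_i)·tanφ'] / Σ W_i sinα_i, with Δl_i = b_i / cosα_i.
Slice 1: Δl = 2.8/cos4.3° = 2.808 m; N'_1 = 61·cos4.3° = 60.8; c'Δl = 33.98; W sinα = 4.6
Slice 2: Δl = 1.5/cos23.4° = 1.634 m; N'_2 = 66·cos23.4° = 60.6; c'Δl = 19.78; W sinα = 26.2
Slice 3: Δl = 2.8/cos45.9° = 4.023 m; N'_3 = 116·cos45.9° = 80.7; c'Δl = 48.68; W sinα = 83.3
Σc'Δl = 102.4 kN/m; ΣN' = 202.1 kN/m; ΣW sinα = 114.1 kN/m
Resisting = 102.4 + 202.1·tan24.8° = 102.4 + 93.4 = 195.8 kN/m
FS = 195.8 / 114.1 = 1.716

FS = 1.72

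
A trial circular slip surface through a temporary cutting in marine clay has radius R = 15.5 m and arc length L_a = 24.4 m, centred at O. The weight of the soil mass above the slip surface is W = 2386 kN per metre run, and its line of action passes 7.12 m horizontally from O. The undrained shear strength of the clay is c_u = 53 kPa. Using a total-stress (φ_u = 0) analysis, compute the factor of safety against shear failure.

FS = 1.18

Taking moments about the centre O, the resisting moment is provided by the undrained shear strength acting along the arc:
M_R = c_u·L_a·R = 53·24.40·15.5 = 20044.6 kN·m/m
M_D = W·d = 2386·7.12 = 16988.3 kN·m/m
FS = M_R / M_D = 20044.6 / 16988.3 = 1.180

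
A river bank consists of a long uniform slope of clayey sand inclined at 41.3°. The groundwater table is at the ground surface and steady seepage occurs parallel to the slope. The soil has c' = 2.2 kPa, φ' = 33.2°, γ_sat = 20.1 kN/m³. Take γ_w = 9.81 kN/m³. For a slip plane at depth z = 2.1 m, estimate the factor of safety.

With seepage parallel to the slope and the water table at the surface, the effective normal stress on the slip plane uses the buoyant unit weight γ' = γ_sat − γ_w while the driving shear stress uses γ_sat:
FS = [c' + γ' z cos²β tanφ'] / [γ_sat z sinβ cosβ]
γ' = 20.1 − 9.81 = 10.29 kN/m³
Numerator = 2.2 + 10.29·2.1·cos²41.3°·tan33.2° = 2.2 + 10.29·2.1·0.5644·0.6544 = 10.181 kPa
Denominator = 20.1·2.1·sin41.3°·cos41.3° = 20.1·2.1·0.6600·0.7513 = 20.929 kPa
FS = 10.181 / 20.929 = 0.486

FS = 0.49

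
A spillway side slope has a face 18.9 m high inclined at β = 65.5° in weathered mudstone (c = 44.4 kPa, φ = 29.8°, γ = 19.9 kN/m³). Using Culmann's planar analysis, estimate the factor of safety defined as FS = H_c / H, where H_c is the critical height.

H_c = (4c/γ) · sinβ cosφ / [1 − cos(β − φ)]
    = (4·44.4/19.9) · sin65.5°·cos29.8° / [1 − cos35.7°]
    = 8.925 · 0.7896 / 0.1879 = 37.50 m
FS = H_c / H = 37.50 / 18.9 = 1.984

FS = 1.98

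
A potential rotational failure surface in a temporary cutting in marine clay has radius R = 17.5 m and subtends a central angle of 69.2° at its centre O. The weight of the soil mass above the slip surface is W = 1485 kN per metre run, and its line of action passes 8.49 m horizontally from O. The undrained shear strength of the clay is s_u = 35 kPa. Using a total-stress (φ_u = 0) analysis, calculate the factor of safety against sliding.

Taking moments about the centre O, the resisting moment is provided by the undrained shear strength acting along the arc:
Arc length L_a = R·θ = 17.5·(69.2°·π/180) = 17.5·1.2078 = 21.14 m
M_R = s_u·L_a·R = 35·21.14·17.5 = 12945.8 kN·m/m
M_D = W·d = 1485·8.49 = 12607.6 kN·m/m
FS = M_R / M_D = 12945.8 / 12607.6 = 1.027

FS = 1.03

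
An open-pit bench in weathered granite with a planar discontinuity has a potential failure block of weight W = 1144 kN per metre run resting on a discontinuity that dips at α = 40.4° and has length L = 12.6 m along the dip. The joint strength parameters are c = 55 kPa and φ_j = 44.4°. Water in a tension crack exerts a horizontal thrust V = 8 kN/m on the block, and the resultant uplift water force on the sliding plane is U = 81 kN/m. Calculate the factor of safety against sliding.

Resolving the block weight along and normal to the plane and applying the Mohr–Coulomb strength on the joint:
N' = W cosα − U − V sinα = 1144·cos40.4° − 81 − 8·sin40.4° = 785.0 kN/m
Driving force T = W sinα + V cosα = 1144·sin40.4° + 8·cos40.4° = 747.5 kN/m
Resisting force R = c·L + N'·tanφ_j = 55·12.6 + 785.0·tan44.4° = 693.0 + 768.7 = 1461.7 kN/m
FS = R / T = 1461.7 / 747.5 = 1.955

FS = 1.96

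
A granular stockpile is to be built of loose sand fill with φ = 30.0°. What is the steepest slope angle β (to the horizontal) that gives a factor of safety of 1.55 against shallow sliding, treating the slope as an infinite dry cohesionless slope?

β = 20.4°

For an infinite dry cohesionless slope FS = tanφ/tanβ, so tanβ = tanφ / FS.
tanβ = tan30.0° / 1.55 = 0.5774 / 1.55 = 0.3725
β = arctan(0.3725) = 20.43°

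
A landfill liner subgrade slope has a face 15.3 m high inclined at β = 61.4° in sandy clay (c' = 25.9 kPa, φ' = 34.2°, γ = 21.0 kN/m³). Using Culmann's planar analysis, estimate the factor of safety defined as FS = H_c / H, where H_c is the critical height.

H_c = (4c'/γ) · sinβ cosφ' / [1 − cos(β − φ')]
    = (4·25.9/21.0) · sin61.4°·cos34.2° / [1 − cos27.2°]
    = 4.933 · 0.7262 / 0.1106 = 32.40 m
FS = H_c / H = 32.40 / 15.3 = 2.117

FS = 2.12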